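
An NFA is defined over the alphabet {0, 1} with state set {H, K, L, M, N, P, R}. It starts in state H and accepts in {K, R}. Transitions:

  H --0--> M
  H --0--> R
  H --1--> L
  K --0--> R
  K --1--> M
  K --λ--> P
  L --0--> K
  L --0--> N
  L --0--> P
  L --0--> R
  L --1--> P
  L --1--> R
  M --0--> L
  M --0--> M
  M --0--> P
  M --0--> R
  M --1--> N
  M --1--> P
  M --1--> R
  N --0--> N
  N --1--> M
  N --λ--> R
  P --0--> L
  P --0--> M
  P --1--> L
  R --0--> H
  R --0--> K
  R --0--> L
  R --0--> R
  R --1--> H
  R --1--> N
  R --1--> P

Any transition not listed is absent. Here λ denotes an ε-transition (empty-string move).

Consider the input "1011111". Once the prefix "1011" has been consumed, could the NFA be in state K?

Start in {H}.
Read '1': {H} → {L}.
Read '0': {L} → {K, N, P, R}.
Read '1': {K, N, P, R} → {H, L, M, N, P, R}.
Read '1': {H, L, M, N, P, R} → {H, L, M, N, P, R}.
State K is not in {H, L, M, N, P, R}.

No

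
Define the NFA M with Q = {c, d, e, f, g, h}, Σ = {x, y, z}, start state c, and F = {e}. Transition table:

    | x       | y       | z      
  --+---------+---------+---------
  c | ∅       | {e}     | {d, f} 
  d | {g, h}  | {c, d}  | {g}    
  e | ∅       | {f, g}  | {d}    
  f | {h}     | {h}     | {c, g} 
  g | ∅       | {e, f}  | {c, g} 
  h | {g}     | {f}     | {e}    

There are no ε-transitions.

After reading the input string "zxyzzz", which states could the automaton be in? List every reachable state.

Start in {c}.
Read 'z': c→{d, f}; now {d, f}.
Read 'x': d→{g, h}, f→{h}; now {g, h}.
Read 'y': g→{e, f}, h→{f}; now {e, f}.
Read 'z': e→{d}, f→{c, g}; now {c, d, g}.
Read 'z': c→{d, f}, d→{g}, g→{c, g}; now {c, d, f, g}.
Read 'z': c→{d, f}, d→{g}, f→{c, g}, g→{c, g}; now {c, d, f, g}.

{c, d, f, g}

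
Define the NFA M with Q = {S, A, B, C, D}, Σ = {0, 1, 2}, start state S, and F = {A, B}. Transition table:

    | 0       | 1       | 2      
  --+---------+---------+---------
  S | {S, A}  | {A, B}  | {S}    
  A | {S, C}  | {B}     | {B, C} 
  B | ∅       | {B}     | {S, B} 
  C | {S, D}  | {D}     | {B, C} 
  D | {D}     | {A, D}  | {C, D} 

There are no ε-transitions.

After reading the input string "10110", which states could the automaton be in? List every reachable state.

Start in {S}.
Read '1': S→{A, B}; now {A, B}.
Read '0': A→{S, C}, B→∅; now {S, C}.
Read '1': S→{A, B}, C→{D}; now {A, B, D}.
Read '1': A→{B}, B→{B}, D→{A, D}; now {A, B, D}.
Read '0': A→{S, C}, B→∅, D→{D}; now {S, C, D}.

{S, C, D}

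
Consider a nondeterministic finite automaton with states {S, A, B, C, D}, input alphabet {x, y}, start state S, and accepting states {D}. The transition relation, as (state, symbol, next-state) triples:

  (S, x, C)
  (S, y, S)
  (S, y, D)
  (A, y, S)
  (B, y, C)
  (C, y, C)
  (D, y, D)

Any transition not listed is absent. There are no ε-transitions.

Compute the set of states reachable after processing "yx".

Start in {S}.
Read 'y': S→{S, D}; now {S, D}.
Read 'x': S→{C}, D→∅; now {C}.

{C}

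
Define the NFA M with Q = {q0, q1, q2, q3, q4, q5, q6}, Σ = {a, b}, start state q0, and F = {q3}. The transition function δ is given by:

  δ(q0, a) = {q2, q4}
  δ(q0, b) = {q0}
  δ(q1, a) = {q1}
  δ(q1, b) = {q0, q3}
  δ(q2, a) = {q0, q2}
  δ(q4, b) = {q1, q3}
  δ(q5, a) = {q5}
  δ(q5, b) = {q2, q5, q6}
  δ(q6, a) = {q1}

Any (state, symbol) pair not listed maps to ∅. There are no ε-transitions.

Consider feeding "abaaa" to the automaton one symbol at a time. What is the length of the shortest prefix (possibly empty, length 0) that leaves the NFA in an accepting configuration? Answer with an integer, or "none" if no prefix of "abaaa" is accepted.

Start in {q0}.
Read 'a': q0→{q2, q4}; now {q2, q4}.
Read 'b': q2→∅, q4→{q1, q3}; now {q1, q3}.
None of the earlier sets intersect F, but {q1, q3} does.

2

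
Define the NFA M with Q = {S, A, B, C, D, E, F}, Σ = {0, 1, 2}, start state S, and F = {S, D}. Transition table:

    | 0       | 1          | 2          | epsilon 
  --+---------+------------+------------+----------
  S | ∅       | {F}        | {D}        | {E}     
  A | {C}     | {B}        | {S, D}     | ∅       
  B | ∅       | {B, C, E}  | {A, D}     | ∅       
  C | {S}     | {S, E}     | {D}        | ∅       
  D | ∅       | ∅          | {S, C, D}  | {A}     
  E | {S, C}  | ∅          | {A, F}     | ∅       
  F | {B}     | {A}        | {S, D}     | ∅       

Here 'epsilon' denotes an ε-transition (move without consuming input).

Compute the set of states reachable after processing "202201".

Start: ε-closure({S}) = {S, E}.
Read '2': S→{D}, E→{A, F}; now {A, D, F}.
Read '0': A→{C}, D→∅, F→{B}; now {B, C}.
Read '2': B→{A, D}, C→{D}; now {A, D}.
Read '2': A→{S, D}, D→{S, C, D}; union {S, C, D}; ε-closure = {S, A, C, D, E}.
Read '0': S→∅, A→{C}, C→{S}, D→∅, E→{S, C}; union {S, C}; ε-closure = {S, C, E}.
Read '1': S→{F}, C→{S, E}, E→∅; now {S, E, F}.

{S, E, F}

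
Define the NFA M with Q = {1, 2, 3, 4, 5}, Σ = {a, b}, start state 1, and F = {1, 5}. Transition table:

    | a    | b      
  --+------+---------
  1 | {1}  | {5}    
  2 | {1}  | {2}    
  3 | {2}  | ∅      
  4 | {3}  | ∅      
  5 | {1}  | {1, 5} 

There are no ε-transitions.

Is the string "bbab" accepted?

Yes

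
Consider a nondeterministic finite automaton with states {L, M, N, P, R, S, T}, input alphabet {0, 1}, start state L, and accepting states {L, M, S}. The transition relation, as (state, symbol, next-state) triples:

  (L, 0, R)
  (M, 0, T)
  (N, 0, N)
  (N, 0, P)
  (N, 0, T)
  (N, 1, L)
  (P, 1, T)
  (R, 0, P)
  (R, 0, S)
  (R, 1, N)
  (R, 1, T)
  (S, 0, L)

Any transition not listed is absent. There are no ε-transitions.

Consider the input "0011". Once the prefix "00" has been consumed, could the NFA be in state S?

Start in {L}.
Read '0': {L} → {R}.
Read '0': {R} → {P, S}.
State S is in {P, S}.

Yes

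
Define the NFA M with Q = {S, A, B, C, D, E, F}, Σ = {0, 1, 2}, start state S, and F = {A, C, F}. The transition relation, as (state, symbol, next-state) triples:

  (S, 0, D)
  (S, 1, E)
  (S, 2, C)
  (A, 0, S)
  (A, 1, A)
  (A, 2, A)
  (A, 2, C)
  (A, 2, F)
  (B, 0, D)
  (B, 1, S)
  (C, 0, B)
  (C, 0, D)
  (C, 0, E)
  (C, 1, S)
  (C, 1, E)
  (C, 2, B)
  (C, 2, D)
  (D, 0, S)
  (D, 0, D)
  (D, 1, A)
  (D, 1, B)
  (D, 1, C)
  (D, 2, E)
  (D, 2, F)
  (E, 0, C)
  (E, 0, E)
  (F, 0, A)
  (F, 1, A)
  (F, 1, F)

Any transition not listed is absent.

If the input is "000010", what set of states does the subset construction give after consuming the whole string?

{S, B, C, D, E}

Start in {S}.
Read '0': S→{D}; now {D}.
Read '0': D→{S, D}; now {S, D}.
Read '0': S→{D}, D→{S, D}; now {S, D}.
Read '0': S→{D}, D→{S, D}; now {S, D}.
Read '1': S→{E}, D→{A, B, C}; now {A, B, C, E}.
Read '0': A→{S}, B→{D}, C→{B, D, E}, E→{C, E}; now {S, B, C, D, E}.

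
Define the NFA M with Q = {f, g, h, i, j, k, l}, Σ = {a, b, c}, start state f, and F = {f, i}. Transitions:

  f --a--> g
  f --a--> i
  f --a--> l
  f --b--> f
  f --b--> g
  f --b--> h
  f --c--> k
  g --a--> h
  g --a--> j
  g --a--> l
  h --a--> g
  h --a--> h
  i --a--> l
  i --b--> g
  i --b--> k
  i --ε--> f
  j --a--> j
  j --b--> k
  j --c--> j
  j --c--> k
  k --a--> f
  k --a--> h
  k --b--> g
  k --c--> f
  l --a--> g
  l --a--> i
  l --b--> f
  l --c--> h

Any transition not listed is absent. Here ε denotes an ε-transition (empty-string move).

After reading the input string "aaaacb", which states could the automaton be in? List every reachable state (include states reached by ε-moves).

{g, k}

Start in {f}.
Read 'a': f→{g, i, l}; union {g, i, l}; ε-closure = {f, g, i, l}.
Read 'a': f→{g, i, l}, g→{h, j, l}, i→{l}, l→{g, i}; union {g, h, i, j, l}; ε-closure = {f, g, h, i, j, l}.
Read 'a': f→{g, i, l}, g→{h, j, l}, h→{g, h}, i→{l}, j→{j}, l→{g, i}; union {g, h, i, j, l}; ε-closure = {f, g, h, i, j, l}.
Read 'a': f→{g, i, l}, g→{h, j, l}, h→{g, h}, i→{l}, j→{j}, l→{g, i}; union {g, h, i, j, l}; ε-closure = {f, g, h, i, j, l}.
Read 'c': f→{k}, g→∅, h→∅, i→∅, j→{j, k}, l→{h}; now {h, j, k}.
Read 'b': h→∅, j→{k}, k→{g}; now {g, k}.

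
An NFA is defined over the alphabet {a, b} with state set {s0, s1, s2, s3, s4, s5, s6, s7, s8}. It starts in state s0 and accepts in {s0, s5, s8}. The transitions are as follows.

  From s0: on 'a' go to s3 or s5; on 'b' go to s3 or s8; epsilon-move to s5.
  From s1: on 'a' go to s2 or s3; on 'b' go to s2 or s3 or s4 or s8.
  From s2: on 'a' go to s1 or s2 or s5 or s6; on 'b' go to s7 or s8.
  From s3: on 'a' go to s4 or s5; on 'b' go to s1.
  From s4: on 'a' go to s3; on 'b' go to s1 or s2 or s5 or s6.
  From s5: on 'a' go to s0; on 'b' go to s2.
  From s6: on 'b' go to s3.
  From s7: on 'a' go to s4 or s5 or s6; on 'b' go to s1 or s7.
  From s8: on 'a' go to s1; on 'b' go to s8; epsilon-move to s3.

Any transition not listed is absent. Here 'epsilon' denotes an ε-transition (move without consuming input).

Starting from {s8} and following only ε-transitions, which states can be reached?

Begin with {s8}.
ε-move s8 → s3; add s3.

{s3, s8}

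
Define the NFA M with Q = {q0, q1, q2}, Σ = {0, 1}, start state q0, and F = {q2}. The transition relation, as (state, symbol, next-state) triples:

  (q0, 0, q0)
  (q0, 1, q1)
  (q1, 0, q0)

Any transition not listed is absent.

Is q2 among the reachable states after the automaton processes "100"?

No

Start in {q0}.
Read '1': q0→{q1}; now {q1}.
Read '0': q1→{q0}; now {q0}.
Read '0': q0→{q0}; now {q0}.
State q2 is not in {q0}.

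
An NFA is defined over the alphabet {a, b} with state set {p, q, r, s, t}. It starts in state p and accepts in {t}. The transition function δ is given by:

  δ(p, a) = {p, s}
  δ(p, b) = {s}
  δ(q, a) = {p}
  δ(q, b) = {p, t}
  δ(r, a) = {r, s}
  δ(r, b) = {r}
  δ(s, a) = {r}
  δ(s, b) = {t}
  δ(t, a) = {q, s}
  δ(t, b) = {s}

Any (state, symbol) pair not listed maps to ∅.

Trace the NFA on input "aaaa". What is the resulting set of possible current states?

{p, r, s}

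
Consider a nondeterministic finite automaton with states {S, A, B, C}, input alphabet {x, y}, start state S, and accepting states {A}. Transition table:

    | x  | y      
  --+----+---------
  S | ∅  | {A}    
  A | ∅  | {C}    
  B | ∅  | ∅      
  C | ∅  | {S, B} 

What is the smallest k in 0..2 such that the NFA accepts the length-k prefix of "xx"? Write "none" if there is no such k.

none

Start in {S}.
Read 'x': {S} → ∅.
The set is empty and remains empty for the remaining 1 symbol.
No reachable set along the way intersects F.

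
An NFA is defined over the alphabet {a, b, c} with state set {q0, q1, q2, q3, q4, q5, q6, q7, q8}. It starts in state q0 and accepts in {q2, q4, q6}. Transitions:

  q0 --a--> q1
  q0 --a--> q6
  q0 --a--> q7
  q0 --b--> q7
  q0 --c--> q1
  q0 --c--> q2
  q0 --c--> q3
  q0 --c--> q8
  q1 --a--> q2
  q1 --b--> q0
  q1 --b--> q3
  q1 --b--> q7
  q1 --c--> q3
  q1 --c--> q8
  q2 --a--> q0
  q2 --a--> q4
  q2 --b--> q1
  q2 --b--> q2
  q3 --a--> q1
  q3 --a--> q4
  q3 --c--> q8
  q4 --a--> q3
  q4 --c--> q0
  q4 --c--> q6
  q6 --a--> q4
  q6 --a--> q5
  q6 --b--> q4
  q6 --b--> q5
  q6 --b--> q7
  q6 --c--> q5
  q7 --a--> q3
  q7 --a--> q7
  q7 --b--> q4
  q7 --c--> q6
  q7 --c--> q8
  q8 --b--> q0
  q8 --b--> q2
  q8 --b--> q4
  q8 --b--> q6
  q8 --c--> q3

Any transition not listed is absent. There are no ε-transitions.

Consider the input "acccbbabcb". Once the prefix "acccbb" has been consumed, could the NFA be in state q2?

Yes

Start in {q0}.
Read 'a': q0→{q1, q6, q7}; now {q1, q6, q7}.
Read 'c': q1→{q3, q8}, q6→{q5}, q7→{q6, q8}; now {q3, q5, q6, q8}.
Read 'c': q3→{q8}, q5→∅, q6→{q5}, q8→{q3}; now {q3, q5, q8}.
Read 'c': q3→{q8}, q5→∅, q8→{q3}; now {q3, q8}.
Read 'b': q3→∅, q8→{q0, q2, q4, q6}; now {q0, q2, q4, q6}.
Read 'b': q0→{q7}, q2→{q1, q2}, q4→∅, q6→{q4, q5, q7}; now {q1, q2, q4, q5, q7}.
State q2 is in {q1, q2, q4, q5, q7}.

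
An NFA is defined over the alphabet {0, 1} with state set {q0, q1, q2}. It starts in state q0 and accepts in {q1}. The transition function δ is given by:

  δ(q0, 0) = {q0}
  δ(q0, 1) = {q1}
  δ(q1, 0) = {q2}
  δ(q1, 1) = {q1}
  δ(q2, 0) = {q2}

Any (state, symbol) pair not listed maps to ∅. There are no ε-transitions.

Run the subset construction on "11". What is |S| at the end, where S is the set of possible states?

1

Start in {q0}.
Read '1': {q0} → {q1}.
Read '1': {q1} → {q1}.
That set has 1 state.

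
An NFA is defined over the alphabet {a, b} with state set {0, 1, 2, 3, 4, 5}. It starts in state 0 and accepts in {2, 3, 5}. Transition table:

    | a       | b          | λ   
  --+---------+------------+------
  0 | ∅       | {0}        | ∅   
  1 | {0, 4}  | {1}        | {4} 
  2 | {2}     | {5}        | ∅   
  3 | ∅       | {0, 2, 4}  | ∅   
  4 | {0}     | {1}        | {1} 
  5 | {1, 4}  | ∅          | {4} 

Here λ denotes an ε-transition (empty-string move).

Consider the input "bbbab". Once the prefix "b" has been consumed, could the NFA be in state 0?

Start in {0}.
Read 'b': {0} → {0}.
State 0 is in {0}.

Yes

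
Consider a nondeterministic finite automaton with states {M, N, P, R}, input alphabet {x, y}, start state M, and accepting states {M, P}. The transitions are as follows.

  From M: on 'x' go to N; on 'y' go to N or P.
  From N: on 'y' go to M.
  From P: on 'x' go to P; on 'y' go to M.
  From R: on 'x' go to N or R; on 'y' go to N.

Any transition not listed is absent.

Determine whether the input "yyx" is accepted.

Start in {M}.
Read 'y': {M} → {N, P}.
Read 'y': {N, P} → {M}.
Read 'x': {M} → {N}.
The final set {N} contains no accepting state.

No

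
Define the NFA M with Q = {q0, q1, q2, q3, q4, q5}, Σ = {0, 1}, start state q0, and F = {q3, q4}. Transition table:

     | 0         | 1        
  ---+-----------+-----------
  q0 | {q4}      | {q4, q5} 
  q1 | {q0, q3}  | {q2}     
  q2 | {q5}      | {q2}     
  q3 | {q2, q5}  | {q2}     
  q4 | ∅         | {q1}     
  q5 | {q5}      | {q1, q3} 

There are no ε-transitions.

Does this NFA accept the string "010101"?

Yes

Start in {q0}.
Read '0': q0→{q4}; now {q4}.
Read '1': q4→{q1}; now {q1}.
Read '0': q1→{q0, q3}; now {q0, q3}.
Read '1': q0→{q4, q5}, q3→{q2}; now {q2, q4, q5}.
Read '0': q2→{q5}, q4→∅, q5→{q5}; now {q5}.
Read '1': q5→{q1, q3}; now {q1, q3}.
The final set {q1, q3} contains the accepting state q3.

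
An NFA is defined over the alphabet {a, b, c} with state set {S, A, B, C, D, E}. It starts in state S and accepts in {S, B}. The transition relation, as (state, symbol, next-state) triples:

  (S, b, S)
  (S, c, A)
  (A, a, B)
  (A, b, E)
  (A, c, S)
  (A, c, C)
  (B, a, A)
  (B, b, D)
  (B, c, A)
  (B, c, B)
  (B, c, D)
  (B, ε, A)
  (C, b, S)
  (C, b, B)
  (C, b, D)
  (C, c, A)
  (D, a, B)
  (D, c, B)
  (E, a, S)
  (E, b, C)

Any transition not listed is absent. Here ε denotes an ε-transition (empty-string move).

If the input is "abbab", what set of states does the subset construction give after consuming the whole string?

Start in {S}.
Read 'a': {S} → ∅.
The set is empty and remains empty for the remaining 4 symbols.

∅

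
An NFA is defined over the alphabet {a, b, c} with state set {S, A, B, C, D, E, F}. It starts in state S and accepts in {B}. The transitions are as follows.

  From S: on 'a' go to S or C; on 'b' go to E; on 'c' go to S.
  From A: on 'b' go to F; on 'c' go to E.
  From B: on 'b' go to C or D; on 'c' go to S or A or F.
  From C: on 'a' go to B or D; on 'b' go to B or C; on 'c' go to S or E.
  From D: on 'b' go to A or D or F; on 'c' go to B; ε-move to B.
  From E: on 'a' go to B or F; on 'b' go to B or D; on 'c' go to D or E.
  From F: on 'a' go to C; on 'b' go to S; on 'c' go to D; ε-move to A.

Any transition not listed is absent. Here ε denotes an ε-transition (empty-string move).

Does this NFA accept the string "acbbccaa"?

Yes

Start in {S}.
Read 'a': S→{S, C}; now {S, C}.
Read 'c': S→{S}, C→{S, E}; now {S, E}.
Read 'b': S→{E}, E→{B, D}; now {B, D, E}.
Read 'b': B→{C, D}, D→{A, D, F}, E→{B, D}; now {A, B, C, D, F}.
Read 'c': A→{E}, B→{S, A, F}, C→{S, E}, D→{B}, F→{D}; now {S, A, B, D, E, F}.
Read 'c': S→{S}, A→{E}, B→{S, A, F}, D→{B}, E→{D, E}, F→{D}; now {S, A, B, D, E, F}.
Read 'a': S→{S, C}, A→∅, B→∅, D→∅, E→{B, F}, F→{C}; union {S, B, C, F}; ε-closure = {S, A, B, C, F}.
Read 'a': S→{S, C}, A→∅, B→∅, C→{B, D}, F→{C}; now {S, B, C, D}.
The final set {S, B, C, D} contains the accepting state B.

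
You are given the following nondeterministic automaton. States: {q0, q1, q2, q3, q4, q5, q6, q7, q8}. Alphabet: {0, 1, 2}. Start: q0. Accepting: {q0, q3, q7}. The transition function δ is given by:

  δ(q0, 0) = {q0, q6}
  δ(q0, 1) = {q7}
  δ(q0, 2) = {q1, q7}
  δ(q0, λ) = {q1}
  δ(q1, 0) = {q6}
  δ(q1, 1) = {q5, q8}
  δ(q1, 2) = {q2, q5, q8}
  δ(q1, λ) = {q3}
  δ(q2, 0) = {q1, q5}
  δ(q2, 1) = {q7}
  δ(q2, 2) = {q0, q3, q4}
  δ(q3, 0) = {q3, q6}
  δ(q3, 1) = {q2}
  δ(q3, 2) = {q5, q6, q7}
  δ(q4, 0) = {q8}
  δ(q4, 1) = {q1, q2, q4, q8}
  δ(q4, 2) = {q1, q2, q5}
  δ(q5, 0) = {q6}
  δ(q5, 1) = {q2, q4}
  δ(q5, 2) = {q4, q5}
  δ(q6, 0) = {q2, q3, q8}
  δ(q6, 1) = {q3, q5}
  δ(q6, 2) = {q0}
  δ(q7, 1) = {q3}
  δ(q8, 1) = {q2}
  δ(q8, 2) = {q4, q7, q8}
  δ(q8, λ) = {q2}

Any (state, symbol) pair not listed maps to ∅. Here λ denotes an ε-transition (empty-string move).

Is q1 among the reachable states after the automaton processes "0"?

Yes

Start: ε-closure({q0}) = {q0, q1, q3}.
Read '0': {q0, q1, q3} → {q0, q1, q3, q6}.
State q1 is in {q0, q1, q3, q6}.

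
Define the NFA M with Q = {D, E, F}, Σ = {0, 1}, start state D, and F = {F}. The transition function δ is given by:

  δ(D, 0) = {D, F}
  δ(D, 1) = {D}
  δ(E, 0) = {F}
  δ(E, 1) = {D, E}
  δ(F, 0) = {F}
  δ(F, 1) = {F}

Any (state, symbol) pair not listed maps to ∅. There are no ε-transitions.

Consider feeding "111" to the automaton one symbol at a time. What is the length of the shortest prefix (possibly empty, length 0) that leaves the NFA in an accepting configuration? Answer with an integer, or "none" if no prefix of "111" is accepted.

none

Start in {D}.
Read '1': D→{D}; now {D}.
Read '1': D→{D}; now {D}.
Read '1': D→{D}; now {D}.
No reachable set along the way intersects F.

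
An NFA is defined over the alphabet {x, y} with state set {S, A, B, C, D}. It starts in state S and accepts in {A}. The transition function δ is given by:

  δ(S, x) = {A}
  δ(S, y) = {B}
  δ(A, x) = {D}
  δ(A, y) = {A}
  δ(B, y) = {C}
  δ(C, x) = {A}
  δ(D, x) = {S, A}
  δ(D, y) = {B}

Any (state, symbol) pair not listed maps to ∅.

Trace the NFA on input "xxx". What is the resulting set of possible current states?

{S, A}

Start in {S}.
Read 'x': S→{A}; now {A}.
Read 'x': A→{D}; now {D}.
Read 'x': D→{S, A}; now {S, A}.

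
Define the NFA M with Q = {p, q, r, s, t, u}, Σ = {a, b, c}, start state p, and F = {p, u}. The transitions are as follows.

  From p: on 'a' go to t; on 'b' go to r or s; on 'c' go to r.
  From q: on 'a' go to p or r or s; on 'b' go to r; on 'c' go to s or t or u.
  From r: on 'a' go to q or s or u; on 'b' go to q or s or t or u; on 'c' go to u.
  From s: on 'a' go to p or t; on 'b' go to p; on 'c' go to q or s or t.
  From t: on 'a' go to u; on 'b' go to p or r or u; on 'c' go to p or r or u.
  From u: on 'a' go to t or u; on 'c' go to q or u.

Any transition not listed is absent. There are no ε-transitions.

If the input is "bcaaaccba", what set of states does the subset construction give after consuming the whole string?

{p, q, r, s, t, u}

Start in {p}.
Read 'b': {p} → {r, s}.
Read 'c': {r, s} → {q, s, t, u}.
Read 'a': {q, s, t, u} → {p, r, s, t, u}.
Read 'a': {p, r, s, t, u} → {p, q, s, t, u}.
Read 'a': {p, q, s, t, u} → {p, r, s, t, u}.
Read 'c': {p, r, s, t, u} → {p, q, r, s, t, u}.
Read 'c': {p, q, r, s, t, u} → {p, q, r, s, t, u}.
Read 'b': {p, q, r, s, t, u} → {p, q, r, s, t, u}.
Read 'a': {p, q, r, s, t, u} → {p, q, r, s, t, u}.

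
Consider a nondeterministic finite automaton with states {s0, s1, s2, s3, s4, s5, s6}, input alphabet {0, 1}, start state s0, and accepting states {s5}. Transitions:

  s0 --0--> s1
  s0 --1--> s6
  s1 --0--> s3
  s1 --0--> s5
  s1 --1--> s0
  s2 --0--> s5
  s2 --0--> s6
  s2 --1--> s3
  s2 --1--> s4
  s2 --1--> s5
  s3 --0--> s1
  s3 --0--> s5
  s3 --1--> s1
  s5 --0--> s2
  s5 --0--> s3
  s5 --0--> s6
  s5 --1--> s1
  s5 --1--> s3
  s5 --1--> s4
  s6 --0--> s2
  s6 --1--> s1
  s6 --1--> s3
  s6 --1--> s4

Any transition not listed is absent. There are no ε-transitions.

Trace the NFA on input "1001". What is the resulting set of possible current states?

{s1, s3, s4}

Start in {s0}.
Read '1': s0→{s6}; now {s6}.
Read '0': s6→{s2}; now {s2}.
Read '0': s2→{s5, s6}; now {s5, s6}.
Read '1': s5→{s1, s3, s4}, s6→{s1, s3, s4}; now {s1, s3, s4}.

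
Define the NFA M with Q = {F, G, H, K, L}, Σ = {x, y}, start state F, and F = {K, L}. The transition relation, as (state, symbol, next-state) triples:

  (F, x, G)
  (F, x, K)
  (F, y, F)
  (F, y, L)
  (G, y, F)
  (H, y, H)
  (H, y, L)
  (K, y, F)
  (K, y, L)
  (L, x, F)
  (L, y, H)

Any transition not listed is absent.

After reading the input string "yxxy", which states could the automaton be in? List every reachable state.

{F, L}

Start in {F}.
Read 'y': F→{F, L}; now {F, L}.
Read 'x': F→{G, K}, L→{F}; now {F, G, K}.
Read 'x': F→{G, K}, G→∅, K→∅; now {G, K}.
Read 'y': G→{F}, K→{F, L}; now {F, L}.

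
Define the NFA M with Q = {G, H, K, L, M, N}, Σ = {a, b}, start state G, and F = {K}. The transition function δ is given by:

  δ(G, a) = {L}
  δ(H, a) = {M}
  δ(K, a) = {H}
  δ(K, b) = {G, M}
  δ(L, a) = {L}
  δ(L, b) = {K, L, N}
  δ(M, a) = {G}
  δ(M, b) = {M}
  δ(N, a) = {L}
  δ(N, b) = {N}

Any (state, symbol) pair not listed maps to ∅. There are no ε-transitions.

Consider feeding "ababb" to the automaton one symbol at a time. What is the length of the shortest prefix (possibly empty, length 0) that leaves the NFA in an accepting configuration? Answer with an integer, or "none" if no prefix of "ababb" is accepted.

2

Start in {G}.
Read 'a': G→{L}; now {L}.
Read 'b': L→{K, L, N}; now {K, L, N}.
None of the earlier sets intersect F, but {K, L, N} does.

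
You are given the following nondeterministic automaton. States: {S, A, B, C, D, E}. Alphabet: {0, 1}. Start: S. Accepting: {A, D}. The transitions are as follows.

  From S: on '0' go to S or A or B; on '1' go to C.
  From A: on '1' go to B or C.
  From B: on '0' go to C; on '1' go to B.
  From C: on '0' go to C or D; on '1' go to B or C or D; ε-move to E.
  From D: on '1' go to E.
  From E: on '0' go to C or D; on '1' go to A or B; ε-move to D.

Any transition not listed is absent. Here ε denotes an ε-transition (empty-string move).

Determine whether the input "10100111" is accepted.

Yes

Start in {S}.
Read '1': {S} → {C, D, E}.
Read '0': {C, D, E} → {C, D, E}.
Read '1': {C, D, E} → {A, B, C, D, E}.
Read '0': {A, B, C, D, E} → {C, D, E}.
Read '0': {C, D, E} → {C, D, E}.
Read '1': {C, D, E} → {A, B, C, D, E}.
Read '1': {A, B, C, D, E} → {A, B, C, D, E}.
Read '1': {A, B, C, D, E} → {A, B, C, D, E}.
The final set {A, B, C, D, E} contains the accepting states A, D.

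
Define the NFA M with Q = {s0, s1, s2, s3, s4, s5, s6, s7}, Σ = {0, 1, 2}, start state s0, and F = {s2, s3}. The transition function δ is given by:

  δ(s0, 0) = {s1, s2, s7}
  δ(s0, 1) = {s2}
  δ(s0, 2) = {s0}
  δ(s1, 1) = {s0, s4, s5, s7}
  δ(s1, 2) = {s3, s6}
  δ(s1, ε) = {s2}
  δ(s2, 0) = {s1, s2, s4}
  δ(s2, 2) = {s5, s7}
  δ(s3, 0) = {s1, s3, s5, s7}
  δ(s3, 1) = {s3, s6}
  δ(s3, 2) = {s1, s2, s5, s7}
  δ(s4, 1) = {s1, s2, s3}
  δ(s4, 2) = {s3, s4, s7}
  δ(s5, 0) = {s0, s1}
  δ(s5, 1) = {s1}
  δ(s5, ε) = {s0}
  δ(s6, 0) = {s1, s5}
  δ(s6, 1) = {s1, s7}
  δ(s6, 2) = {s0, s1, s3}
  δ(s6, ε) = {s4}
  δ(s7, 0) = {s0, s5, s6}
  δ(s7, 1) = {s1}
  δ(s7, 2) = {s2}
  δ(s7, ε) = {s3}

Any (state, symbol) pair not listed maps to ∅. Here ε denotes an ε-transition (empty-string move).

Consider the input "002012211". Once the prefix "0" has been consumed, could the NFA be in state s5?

No

Start in {s0}.
Read '0': s0→{s1, s2, s7}; union {s1, s2, s7}; ε-closure = {s1, s2, s3, s7}.
State s5 is not in {s1, s2, s3, s7}.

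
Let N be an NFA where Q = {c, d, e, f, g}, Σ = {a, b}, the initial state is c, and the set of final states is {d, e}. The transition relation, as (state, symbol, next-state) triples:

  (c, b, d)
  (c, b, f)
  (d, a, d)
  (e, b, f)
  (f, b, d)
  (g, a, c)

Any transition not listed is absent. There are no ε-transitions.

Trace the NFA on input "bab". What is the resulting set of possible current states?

∅

Start in {c}.
Read 'b': {c} → {d, f}.
Read 'a': {d, f} → {d}.
Read 'b': {d} → ∅.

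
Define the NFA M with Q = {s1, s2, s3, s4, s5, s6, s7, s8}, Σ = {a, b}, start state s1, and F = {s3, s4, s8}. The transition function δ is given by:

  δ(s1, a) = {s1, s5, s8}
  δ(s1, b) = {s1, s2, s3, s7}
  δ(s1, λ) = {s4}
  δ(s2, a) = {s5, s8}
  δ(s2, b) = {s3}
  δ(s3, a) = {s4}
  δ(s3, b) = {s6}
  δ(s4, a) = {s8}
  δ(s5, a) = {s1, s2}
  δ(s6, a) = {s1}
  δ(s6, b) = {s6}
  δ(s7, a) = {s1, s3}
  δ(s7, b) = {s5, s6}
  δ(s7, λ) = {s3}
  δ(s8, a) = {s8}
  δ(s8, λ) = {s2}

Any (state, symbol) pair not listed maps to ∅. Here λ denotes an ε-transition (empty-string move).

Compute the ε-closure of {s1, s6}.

Begin with {s1, s6}.
ε-move s1 → s4; add s4.

{s1, s4, s6}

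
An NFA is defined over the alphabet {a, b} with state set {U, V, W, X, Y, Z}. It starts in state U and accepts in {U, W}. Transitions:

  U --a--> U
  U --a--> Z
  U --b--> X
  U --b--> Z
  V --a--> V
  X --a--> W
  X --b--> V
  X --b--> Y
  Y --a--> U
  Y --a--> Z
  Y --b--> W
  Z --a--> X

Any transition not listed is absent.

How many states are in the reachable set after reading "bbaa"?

Start in {U}.
Read 'b': {U} → {X, Z}.
Read 'b': {X, Z} → {V, Y}.
Read 'a': {V, Y} → {U, V, Z}.
Read 'a': {U, V, Z} → {U, V, X, Z}.
That set has 4 states.

4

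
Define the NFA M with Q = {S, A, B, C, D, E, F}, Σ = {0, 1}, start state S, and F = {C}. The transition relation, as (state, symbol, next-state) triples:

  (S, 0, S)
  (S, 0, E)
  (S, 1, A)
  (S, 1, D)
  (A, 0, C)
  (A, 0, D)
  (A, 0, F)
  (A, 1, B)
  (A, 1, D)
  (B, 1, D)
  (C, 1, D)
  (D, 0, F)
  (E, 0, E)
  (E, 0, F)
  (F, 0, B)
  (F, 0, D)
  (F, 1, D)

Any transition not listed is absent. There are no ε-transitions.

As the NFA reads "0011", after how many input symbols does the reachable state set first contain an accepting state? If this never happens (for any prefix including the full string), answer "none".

none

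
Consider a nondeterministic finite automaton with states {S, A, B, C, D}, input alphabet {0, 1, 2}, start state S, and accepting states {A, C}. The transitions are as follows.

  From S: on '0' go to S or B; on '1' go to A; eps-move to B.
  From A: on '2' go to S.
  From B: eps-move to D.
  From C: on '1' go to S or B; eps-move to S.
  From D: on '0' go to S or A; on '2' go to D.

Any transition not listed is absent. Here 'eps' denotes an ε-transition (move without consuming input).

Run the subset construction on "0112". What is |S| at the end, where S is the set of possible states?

0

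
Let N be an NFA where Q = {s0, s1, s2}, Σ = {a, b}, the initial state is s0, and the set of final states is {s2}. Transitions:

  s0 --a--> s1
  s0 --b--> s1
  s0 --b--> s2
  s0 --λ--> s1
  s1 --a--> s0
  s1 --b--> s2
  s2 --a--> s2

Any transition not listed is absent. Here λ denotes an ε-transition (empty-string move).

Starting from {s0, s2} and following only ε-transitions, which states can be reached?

{s0, s1, s2}

Begin with {s0, s2}.
ε-move s0 → s1; add s1.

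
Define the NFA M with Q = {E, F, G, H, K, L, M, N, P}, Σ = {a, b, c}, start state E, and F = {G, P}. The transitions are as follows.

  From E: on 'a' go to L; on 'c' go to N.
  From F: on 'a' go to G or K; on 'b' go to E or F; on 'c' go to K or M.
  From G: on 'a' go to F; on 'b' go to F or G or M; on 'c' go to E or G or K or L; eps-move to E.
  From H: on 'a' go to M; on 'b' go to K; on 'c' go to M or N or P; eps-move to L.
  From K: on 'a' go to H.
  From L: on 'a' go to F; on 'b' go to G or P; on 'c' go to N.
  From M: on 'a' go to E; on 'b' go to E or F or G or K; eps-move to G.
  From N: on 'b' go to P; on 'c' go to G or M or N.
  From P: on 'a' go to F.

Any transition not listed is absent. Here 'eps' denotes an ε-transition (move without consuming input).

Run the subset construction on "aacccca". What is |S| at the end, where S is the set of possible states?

Start in {E}.
Read 'a': E→{L}; now {L}.
Read 'a': L→{F}; now {F}.
Read 'c': F→{K, M}; union {K, M}; ε-closure = {E, G, K, M}.
Read 'c': E→{N}, G→{E, G, K, L}, K→∅, M→∅; now {E, G, K, L, N}.
Read 'c': E→{N}, G→{E, G, K, L}, K→∅, L→{N}, N→{G, M, N}; now {E, G, K, L, M, N}.
Read 'c': E→{N}, G→{E, G, K, L}, K→∅, L→{N}, M→∅, N→{G, M, N}; now {E, G, K, L, M, N}.
Read 'a': E→{L}, G→{F}, K→{H}, L→{F}, M→{E}, N→∅; now {E, F, H, L}.
That set has 4 states.

4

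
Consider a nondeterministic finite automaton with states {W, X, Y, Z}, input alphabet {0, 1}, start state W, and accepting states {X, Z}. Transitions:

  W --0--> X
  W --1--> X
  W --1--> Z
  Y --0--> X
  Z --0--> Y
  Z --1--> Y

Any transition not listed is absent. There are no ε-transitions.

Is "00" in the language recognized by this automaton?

No

Start in {W}.
Read '0': W→{X}; now {X}.
Read '0': X→∅; now ∅.
The final set ∅ contains no accepting state.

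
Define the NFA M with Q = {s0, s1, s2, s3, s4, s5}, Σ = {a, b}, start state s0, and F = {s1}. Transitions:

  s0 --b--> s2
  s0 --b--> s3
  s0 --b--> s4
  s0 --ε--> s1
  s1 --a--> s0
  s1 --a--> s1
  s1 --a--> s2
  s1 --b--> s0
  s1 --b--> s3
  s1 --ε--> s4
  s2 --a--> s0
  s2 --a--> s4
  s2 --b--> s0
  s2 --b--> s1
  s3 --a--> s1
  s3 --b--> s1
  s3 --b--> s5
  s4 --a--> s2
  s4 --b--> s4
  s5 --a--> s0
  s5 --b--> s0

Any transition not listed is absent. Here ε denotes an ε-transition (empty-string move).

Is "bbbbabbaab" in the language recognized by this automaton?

Yes

Start: ε-closure({s0}) = {s0, s1, s4}.
Read 'b': s0→{s2, s3, s4}, s1→{s0, s3}, s4→{s4}; union {s0, s2, s3, s4}; ε-closure = {s0, s1, s2, s3, s4}.
Read 'b': s0→{s2, s3, s4}, s1→{s0, s3}, s2→{s0, s1}, s3→{s1, s5}, s4→{s4}; now {s0, s1, s2, s3, s4, s5}.
Read 'b': s0→{s2, s3, s4}, s1→{s0, s3}, s2→{s0, s1}, s3→{s1, s5}, s4→{s4}, s5→{s0}; now {s0, s1, s2, s3, s4, s5}.
Read 'b': s0→{s2, s3, s4}, s1→{s0, s3}, s2→{s0, s1}, s3→{s1, s5}, s4→{s4}, s5→{s0}; now {s0, s1, s2, s3, s4, s5}.
Read 'a': s0→∅, s1→{s0, s1, s2}, s2→{s0, s4}, s3→{s1}, s4→{s2}, s5→{s0}; now {s0, s1, s2, s4}.
Read 'b': s0→{s2, s3, s4}, s1→{s0, s3}, s2→{s0, s1}, s4→{s4}; now {s0, s1, s2, s3, s4}.
Read 'b': s0→{s2, s3, s4}, s1→{s0, s3}, s2→{s0, s1}, s3→{s1, s5}, s4→{s4}; now {s0, s1, s2, s3, s4, s5}.
Read 'a': s0→∅, s1→{s0, s1, s2}, s2→{s0, s4}, s3→{s1}, s4→{s2}, s5→{s0}; now {s0, s1, s2, s4}.
Read 'a': s0→∅, s1→{s0, s1, s2}, s2→{s0, s4}, s4→{s2}; now {s0, s1, s2, s4}.
Read 'b': s0→{s2, s3, s4}, s1→{s0, s3}, s2→{s0, s1}, s4→{s4}; now {s0, s1, s2, s3, s4}.
The final set {s0, s1, s2, s3, s4} contains the accepting state s1.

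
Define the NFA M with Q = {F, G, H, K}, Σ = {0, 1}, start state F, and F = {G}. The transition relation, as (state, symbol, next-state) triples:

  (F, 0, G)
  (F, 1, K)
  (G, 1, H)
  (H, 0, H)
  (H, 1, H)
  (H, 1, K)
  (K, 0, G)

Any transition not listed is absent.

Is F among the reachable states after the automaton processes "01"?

Start in {F}.
Read '0': F→{G}; now {G}.
Read '1': G→{H}; now {H}.
State F is not in {H}.

No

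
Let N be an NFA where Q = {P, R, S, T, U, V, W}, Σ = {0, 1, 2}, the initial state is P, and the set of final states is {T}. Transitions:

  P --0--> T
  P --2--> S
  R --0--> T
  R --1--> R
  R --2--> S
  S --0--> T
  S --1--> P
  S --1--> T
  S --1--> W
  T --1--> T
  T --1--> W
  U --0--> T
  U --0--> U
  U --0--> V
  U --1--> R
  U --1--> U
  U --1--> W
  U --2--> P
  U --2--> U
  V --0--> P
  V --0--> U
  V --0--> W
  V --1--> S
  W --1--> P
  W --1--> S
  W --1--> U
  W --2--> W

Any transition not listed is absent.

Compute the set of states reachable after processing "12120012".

∅

Start in {P}.
Read '1': {P} → ∅.
The set is empty and remains empty for the remaining 7 symbols.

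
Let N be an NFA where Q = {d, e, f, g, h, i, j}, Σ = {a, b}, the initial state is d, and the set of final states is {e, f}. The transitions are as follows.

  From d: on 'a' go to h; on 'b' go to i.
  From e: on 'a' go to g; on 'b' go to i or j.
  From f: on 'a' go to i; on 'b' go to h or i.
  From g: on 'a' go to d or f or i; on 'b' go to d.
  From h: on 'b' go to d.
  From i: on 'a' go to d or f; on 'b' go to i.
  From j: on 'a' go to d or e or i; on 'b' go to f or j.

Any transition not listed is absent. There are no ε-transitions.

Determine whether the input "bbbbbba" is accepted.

Yes

Start in {d}.
Read 'b': d→{i}; now {i}.
Read 'b': i→{i}; now {i}.
Read 'b': i→{i}; now {i}.
Read 'b': i→{i}; now {i}.
Read 'b': i→{i}; now {i}.
Read 'b': i→{i}; now {i}.
Read 'a': i→{d, f}; now {d, f}.
The final set {d, f} contains the accepting state f.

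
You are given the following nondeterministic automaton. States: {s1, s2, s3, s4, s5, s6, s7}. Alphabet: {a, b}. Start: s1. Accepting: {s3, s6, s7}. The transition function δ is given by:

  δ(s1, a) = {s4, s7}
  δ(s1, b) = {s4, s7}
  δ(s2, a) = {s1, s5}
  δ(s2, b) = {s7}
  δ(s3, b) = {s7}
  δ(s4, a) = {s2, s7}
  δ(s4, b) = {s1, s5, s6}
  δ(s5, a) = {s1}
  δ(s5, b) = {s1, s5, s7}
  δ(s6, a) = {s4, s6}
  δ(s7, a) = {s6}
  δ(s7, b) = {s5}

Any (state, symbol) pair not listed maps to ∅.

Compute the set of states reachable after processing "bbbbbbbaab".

{s1, s4, s5, s6, s7}

Start in {s1}.
Read 'b': s1→{s4, s7}; now {s4, s7}.
Read 'b': s4→{s1, s5, s6}, s7→{s5}; now {s1, s5, s6}.
Read 'b': s1→{s4, s7}, s5→{s1, s5, s7}, s6→∅; now {s1, s4, s5, s7}.
Read 'b': s1→{s4, s7}, s4→{s1, s5, s6}, s5→{s1, s5, s7}, s7→{s5}; now {s1, s4, s5, s6, s7}.
Read 'b': s1→{s4, s7}, s4→{s1, s5, s6}, s5→{s1, s5, s7}, s6→∅, s7→{s5}; now {s1, s4, s5, s6, s7}.
Read 'b': s1→{s4, s7}, s4→{s1, s5, s6}, s5→{s1, s5, s7}, s6→∅, s7→{s5}; now {s1, s4, s5, s6, s7}.
Read 'b': s1→{s4, s7}, s4→{s1, s5, s6}, s5→{s1, s5, s7}, s6→∅, s7→{s5}; now {s1, s4, s5, s6, s7}.
Read 'a': s1→{s4, s7}, s4→{s2, s7}, s5→{s1}, s6→{s4, s6}, s7→{s6}; now {s1, s2, s4, s6, s7}.
Read 'a': s1→{s4, s7}, s2→{s1, s5}, s4→{s2, s7}, s6→{s4, s6}, s7→{s6}; now {s1, s2, s4, s5, s6, s7}.
Read 'b': s1→{s4, s7}, s2→{s7}, s4→{s1, s5, s6}, s5→{s1, s5, s7}, s6→∅, s7→{s5}; now {s1, s4, s5, s6, s7}.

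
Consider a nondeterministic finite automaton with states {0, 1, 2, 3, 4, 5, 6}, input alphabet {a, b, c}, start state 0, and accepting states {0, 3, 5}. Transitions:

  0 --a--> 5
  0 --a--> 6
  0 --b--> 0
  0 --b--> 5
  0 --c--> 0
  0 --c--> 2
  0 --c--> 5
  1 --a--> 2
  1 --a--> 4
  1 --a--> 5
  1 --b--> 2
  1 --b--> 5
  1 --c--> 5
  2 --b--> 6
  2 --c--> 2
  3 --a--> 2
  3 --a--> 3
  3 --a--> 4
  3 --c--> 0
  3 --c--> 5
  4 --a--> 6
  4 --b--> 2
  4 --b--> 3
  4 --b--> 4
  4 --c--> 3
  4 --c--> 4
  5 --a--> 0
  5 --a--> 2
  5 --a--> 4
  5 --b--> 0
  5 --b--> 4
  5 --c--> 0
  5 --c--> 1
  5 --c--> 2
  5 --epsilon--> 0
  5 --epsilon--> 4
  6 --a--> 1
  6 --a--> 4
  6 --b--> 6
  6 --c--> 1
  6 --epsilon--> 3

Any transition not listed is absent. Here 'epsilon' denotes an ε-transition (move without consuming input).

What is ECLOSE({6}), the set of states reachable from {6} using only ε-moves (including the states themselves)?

Begin with {6}.
ε-move 6 → 3; add 3.

{3, 6}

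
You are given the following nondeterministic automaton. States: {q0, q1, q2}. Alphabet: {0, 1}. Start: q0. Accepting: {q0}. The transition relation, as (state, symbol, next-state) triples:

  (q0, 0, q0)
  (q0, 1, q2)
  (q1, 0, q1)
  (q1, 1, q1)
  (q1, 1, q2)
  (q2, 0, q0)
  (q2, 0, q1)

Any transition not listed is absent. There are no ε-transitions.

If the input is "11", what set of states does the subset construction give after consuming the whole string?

∅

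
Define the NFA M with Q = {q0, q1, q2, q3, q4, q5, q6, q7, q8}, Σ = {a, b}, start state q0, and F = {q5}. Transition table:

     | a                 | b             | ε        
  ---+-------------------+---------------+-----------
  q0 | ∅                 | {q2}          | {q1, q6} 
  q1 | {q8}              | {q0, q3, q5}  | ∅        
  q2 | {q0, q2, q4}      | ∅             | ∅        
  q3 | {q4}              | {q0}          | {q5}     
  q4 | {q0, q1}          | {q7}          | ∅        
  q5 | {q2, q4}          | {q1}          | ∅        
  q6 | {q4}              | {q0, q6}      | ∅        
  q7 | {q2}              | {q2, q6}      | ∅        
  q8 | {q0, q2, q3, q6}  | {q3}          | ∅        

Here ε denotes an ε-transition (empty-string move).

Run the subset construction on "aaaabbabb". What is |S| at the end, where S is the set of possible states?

Start: ε-closure({q0}) = {q0, q1, q6}.
Read 'a': {q0, q1, q6} → {q4, q8}.
Read 'a': {q4, q8} → {q0, q1, q2, q3, q5, q6}.
Read 'a': {q0, q1, q2, q3, q5, q6} → {q0, q1, q2, q4, q6, q8}.
Read 'a': {q0, q1, q2, q4, q6, q8} → {q0, q1, q2, q3, q4, q5, q6, q8}.
Read 'b': {q0, q1, q2, q3, q4, q5, q6, q8} → {q0, q1, q2, q3, q5, q6, q7}.
Read 'b': {q0, q1, q2, q3, q5, q6, q7} → {q0, q1, q2, q3, q5, q6}.
Read 'a': {q0, q1, q2, q3, q5, q6} → {q0, q1, q2, q4, q6, q8}.
Read 'b': {q0, q1, q2, q4, q6, q8} → {q0, q1, q2, q3, q5, q6, q7}.
Read 'b': {q0, q1, q2, q3, q5, q6, q7} → {q0, q1, q2, q3, q5, q6}.
That set has 6 states.

6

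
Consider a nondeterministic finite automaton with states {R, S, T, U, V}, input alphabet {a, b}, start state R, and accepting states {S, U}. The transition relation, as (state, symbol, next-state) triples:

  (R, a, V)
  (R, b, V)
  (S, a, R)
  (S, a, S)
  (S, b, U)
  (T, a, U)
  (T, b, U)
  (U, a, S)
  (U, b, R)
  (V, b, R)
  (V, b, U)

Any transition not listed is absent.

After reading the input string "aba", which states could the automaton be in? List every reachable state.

Start in {R}.
Read 'a': {R} → {V}.
Read 'b': {V} → {R, U}.
Read 'a': {R, U} → {S, V}.

{S, V}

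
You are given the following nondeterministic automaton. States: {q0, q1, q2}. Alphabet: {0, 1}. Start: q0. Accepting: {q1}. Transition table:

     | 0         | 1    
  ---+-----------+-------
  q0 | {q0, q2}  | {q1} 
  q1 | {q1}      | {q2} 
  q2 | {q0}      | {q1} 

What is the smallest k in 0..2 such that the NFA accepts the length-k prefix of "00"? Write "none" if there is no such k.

none

Start in {q0}.
Read '0': q0→{q0, q2}; now {q0, q2}.
Read '0': q0→{q0, q2}, q2→{q0}; now {q0, q2}.
No reachable set along the way intersects F.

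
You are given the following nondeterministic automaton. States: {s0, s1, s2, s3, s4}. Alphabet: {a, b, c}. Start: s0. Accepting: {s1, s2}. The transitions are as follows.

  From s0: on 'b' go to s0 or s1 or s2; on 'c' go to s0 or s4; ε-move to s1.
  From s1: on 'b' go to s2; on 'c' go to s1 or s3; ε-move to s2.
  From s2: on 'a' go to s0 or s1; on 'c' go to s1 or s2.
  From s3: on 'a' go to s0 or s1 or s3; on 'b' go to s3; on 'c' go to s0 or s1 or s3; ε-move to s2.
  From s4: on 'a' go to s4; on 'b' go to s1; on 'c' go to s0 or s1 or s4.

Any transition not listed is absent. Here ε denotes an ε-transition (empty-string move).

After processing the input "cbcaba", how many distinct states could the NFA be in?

4

Start: ε-closure({s0}) = {s0, s1, s2}.
Read 'c': s0→{s0, s4}, s1→{s1, s3}, s2→{s1, s2}; now {s0, s1, s2, s3, s4}.
Read 'b': s0→{s0, s1, s2}, s1→{s2}, s2→∅, s3→{s3}, s4→{s1}; now {s0, s1, s2, s3}.
Read 'c': s0→{s0, s4}, s1→{s1, s3}, s2→{s1, s2}, s3→{s0, s1, s3}; now {s0, s1, s2, s3, s4}.
Read 'a': s0→∅, s1→∅, s2→{s0, s1}, s3→{s0, s1, s3}, s4→{s4}; union {s0, s1, s3, s4}; ε-closure = {s0, s1, s2, s3, s4}.
Read 'b': s0→{s0, s1, s2}, s1→{s2}, s2→∅, s3→{s3}, s4→{s1}; now {s0, s1, s2, s3}.
Read 'a': s0→∅, s1→∅, s2→{s0, s1}, s3→{s0, s1, s3}; union {s0, s1, s3}; ε-closure = {s0, s1, s2, s3}.
That set has 4 states.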